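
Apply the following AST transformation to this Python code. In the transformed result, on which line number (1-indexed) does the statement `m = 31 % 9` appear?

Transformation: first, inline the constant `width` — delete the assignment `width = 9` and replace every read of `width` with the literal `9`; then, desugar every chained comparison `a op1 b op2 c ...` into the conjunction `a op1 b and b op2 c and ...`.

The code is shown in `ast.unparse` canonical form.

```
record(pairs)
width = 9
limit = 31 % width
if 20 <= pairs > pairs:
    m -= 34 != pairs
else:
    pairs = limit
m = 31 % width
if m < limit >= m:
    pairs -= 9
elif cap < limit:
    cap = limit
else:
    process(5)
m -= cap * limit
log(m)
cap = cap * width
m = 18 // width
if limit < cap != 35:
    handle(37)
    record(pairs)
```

Transformed code:
record(pairs)
limit = 31 % 9
if 20 <= pairs and pairs > pairs:
    m -= 34 != pairs
else:
    pairs = limit
m = 31 % 9
if m < limit and limit >= m:
    pairs -= 9
elif cap < limit:
    cap = limit
else:
    process(5)
m -= cap * limit
log(m)
cap = cap * 9
m = 18 // 9
if limit < cap and cap != 35:
    handle(37)
    record(pairs)

7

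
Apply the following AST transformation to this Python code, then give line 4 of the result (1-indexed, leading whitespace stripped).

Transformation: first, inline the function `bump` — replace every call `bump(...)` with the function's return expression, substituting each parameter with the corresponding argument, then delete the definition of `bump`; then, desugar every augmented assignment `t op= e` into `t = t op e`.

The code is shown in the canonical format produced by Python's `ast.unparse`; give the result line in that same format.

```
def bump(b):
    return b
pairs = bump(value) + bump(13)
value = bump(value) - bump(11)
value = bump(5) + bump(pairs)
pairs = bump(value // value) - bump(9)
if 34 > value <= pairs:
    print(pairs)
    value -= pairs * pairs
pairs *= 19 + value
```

Transformed code:
pairs = value + 13
value = value - 11
value = 5 + pairs
pairs = value // value - 9
if 34 > value <= pairs:
    print(pairs)
    value = value - pairs * pairs
pairs = pairs * (19 + value)

pairs = value // value - 9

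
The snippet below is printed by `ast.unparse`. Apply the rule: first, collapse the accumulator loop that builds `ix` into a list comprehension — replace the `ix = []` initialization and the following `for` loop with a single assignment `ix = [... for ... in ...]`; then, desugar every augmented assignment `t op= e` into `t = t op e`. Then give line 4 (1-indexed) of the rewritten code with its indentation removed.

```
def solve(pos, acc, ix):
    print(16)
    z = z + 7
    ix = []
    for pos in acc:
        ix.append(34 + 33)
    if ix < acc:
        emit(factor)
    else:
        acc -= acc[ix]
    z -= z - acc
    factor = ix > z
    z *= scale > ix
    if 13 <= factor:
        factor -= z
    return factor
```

ix = [34 + 33 for pos in acc]

Transformed code:
def solve(pos, acc, ix):
    print(16)
    z = z + 7
    ix = [34 + 33 for pos in acc]
    if ix < acc:
        emit(factor)
    else:
        acc = acc - acc[ix]
    z = z - (z - acc)
    factor = ix > z
    z = z * (scale > ix)
    if 13 <= factor:
        factor = factor - z
    return factor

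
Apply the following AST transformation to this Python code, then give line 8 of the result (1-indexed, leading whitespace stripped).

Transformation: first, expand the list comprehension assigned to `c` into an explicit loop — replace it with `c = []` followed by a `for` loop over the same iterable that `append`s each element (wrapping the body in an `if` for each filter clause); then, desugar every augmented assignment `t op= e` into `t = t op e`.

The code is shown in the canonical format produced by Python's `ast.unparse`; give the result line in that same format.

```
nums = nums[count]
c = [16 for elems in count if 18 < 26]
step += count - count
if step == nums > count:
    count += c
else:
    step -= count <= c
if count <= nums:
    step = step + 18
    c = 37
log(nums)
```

Transformed code:
nums = nums[count]
c = []
for elems in count:
    if 18 < 26:
        c.append(16)
step = step + (count - count)
if step == nums > count:
    count = count + c
else:
    step = step - (count <= c)
if count <= nums:
    step = step + 18
    c = 37
log(nums)

count = count + c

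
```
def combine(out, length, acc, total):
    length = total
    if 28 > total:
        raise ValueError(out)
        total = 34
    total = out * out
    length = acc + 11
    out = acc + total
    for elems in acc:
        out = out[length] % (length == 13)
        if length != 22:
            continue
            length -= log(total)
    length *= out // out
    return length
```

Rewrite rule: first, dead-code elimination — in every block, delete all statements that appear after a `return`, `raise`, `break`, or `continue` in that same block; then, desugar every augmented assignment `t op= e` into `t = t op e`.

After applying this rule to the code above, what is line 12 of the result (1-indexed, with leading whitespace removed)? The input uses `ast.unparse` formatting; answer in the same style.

length = length * (out // out)

Transformed code:
def combine(out, length, acc, total):
    length = total
    if 28 > total:
        raise ValueError(out)
    total = out * out
    length = acc + 11
    out = acc + total
    for elems in acc:
        out = out[length] % (length == 13)
        if length != 22:
            continue
    length = length * (out // out)
    return length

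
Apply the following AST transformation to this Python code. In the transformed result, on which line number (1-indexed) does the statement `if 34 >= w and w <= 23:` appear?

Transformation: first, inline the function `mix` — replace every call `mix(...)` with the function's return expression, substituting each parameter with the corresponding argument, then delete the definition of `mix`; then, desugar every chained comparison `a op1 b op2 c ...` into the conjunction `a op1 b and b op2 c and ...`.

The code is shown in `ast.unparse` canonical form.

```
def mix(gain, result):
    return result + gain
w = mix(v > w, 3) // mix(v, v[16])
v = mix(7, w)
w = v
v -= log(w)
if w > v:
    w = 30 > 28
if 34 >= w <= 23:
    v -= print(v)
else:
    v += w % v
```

7

Transformed code:
w = (3 + (v > w)) // (v[16] + v)
v = w + 7
w = v
v -= log(w)
if w > v:
    w = 30 > 28
if 34 >= w and w <= 23:
    v -= print(v)
else:
    v += w % v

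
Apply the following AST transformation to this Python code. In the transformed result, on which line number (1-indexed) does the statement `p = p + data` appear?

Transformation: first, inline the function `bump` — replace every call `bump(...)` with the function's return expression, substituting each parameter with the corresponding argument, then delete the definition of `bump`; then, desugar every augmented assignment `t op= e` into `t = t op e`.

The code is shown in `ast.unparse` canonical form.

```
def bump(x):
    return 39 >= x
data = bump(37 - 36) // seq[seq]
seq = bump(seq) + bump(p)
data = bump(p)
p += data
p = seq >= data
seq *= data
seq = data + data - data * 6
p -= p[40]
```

Transformed code:
data = (39 >= 37 - 36) // seq[seq]
seq = (39 >= seq) + (39 >= p)
data = 39 >= p
p = p + data
p = seq >= data
seq = seq * data
seq = data + data - data * 6
p = p - p[40]

4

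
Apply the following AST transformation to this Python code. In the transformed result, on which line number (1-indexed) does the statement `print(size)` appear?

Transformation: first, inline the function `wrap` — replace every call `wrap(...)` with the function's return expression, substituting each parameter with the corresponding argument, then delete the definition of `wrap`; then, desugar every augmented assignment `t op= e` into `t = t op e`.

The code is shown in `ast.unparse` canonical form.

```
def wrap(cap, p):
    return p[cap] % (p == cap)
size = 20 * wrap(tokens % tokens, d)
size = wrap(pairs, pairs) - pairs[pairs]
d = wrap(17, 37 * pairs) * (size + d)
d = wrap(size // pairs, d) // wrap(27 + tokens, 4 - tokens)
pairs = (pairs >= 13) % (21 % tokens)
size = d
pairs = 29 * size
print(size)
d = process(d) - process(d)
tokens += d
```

Transformed code:
size = 20 * (d[tokens % tokens] % (d == tokens % tokens))
size = pairs[pairs] % (pairs == pairs) - pairs[pairs]
d = (37 * pairs)[17] % (37 * pairs == 17) * (size + d)
d = d[size // pairs] % (d == size // pairs) // ((4 - tokens)[27 + tokens] % (4 - tokens == 27 + tokens))
pairs = (pairs >= 13) % (21 % tokens)
size = d
pairs = 29 * size
print(size)
d = process(d) - process(d)
tokens = tokens + d

8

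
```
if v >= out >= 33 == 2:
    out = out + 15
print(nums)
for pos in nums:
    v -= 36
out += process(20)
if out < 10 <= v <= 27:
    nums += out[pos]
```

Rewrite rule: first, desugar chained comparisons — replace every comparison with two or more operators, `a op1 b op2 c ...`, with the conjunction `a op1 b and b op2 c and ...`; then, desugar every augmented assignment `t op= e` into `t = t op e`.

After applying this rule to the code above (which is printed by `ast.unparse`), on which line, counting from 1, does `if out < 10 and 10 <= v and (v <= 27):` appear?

7

Transformed code:
if v >= out and out >= 33 and (33 == 2):
    out = out + 15
print(nums)
for pos in nums:
    v = v - 36
out = out + process(20)
if out < 10 and 10 <= v and (v <= 27):
    nums = nums + out[pos]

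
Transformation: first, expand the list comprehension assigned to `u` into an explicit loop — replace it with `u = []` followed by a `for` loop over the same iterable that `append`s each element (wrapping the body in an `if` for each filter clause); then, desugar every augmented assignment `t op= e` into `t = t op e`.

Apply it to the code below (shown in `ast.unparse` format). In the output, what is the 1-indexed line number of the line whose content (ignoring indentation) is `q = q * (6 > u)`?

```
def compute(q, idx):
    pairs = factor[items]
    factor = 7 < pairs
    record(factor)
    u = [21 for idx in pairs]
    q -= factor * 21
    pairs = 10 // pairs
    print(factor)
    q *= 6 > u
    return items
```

11

Transformed code:
def compute(q, idx):
    pairs = factor[items]
    factor = 7 < pairs
    record(factor)
    u = []
    for idx in pairs:
        u.append(21)
    q = q - factor * 21
    pairs = 10 // pairs
    print(factor)
    q = q * (6 > u)
    return items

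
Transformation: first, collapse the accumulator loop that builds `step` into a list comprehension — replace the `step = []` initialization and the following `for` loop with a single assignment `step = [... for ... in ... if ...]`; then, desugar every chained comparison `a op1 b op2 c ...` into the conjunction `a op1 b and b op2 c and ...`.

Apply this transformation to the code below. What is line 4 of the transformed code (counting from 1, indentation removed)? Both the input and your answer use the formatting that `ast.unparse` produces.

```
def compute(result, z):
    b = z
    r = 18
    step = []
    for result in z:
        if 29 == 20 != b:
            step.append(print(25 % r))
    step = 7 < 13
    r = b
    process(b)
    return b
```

step = [print(25 % r) for result in z if 29 == 20 and 20 != b]

Transformed code:
def compute(result, z):
    b = z
    r = 18
    step = [print(25 % r) for result in z if 29 == 20 and 20 != b]
    step = 7 < 13
    r = b
    process(b)
    return b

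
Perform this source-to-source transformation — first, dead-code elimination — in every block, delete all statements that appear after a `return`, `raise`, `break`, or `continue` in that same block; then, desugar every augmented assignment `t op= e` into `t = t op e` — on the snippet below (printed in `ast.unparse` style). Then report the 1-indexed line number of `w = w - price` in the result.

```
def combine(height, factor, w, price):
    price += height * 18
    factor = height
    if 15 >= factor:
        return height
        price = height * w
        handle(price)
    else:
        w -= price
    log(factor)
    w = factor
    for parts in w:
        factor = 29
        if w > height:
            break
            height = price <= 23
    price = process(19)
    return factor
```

7

Transformed code:
def combine(height, factor, w, price):
    price = price + height * 18
    factor = height
    if 15 >= factor:
        return height
    else:
        w = w - price
    log(factor)
    w = factor
    for parts in w:
        factor = 29
        if w > height:
            break
    price = process(19)
    return factor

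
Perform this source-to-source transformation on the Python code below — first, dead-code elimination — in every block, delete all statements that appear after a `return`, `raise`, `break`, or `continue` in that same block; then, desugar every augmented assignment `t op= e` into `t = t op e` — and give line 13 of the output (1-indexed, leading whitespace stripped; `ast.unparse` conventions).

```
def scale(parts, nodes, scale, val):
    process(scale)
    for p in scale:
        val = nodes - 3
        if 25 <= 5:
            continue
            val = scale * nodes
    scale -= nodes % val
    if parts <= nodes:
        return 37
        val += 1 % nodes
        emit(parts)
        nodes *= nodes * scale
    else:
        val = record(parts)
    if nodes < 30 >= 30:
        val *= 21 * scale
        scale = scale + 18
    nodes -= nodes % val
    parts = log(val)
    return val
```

val = val * (21 * scale)

Transformed code:
def scale(parts, nodes, scale, val):
    process(scale)
    for p in scale:
        val = nodes - 3
        if 25 <= 5:
            continue
    scale = scale - nodes % val
    if parts <= nodes:
        return 37
    else:
        val = record(parts)
    if nodes < 30 >= 30:
        val = val * (21 * scale)
        scale = scale + 18
    nodes = nodes - nodes % val
    parts = log(val)
    return val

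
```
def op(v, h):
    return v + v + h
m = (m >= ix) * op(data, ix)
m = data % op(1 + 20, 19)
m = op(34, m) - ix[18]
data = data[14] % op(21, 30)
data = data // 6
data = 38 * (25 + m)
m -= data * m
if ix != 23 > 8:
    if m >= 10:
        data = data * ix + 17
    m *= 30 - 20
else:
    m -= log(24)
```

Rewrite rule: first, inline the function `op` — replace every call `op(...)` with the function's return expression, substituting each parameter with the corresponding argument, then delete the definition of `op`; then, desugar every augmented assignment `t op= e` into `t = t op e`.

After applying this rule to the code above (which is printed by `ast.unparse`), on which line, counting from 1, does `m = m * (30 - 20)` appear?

Transformed code:
m = (m >= ix) * (data + data + ix)
m = data % (1 + 20 + (1 + 20) + 19)
m = 34 + 34 + m - ix[18]
data = data[14] % (21 + 21 + 30)
data = data // 6
data = 38 * (25 + m)
m = m - data * m
if ix != 23 > 8:
    if m >= 10:
        data = data * ix + 17
    m = m * (30 - 20)
else:
    m = m - log(24)

11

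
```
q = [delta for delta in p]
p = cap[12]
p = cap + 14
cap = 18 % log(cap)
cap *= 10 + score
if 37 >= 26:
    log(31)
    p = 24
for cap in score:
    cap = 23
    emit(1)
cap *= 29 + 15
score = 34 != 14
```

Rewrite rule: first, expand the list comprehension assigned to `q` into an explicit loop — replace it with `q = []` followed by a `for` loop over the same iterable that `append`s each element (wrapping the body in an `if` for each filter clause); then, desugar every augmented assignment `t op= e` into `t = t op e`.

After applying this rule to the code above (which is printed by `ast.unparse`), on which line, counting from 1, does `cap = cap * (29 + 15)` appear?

14

Transformed code:
q = []
for delta in p:
    q.append(delta)
p = cap[12]
p = cap + 14
cap = 18 % log(cap)
cap = cap * (10 + score)
if 37 >= 26:
    log(31)
    p = 24
for cap in score:
    cap = 23
    emit(1)
cap = cap * (29 + 15)
score = 34 != 14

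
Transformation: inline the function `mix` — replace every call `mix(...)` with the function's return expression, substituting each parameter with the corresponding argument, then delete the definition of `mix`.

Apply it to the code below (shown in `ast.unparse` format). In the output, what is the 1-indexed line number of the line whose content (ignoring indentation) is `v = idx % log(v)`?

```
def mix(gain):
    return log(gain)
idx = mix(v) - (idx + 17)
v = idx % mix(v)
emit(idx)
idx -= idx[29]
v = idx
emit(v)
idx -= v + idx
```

2

Transformed code:
idx = log(v) - (idx + 17)
v = idx % log(v)
emit(idx)
idx -= idx[29]
v = idx
emit(v)
idx -= v + idx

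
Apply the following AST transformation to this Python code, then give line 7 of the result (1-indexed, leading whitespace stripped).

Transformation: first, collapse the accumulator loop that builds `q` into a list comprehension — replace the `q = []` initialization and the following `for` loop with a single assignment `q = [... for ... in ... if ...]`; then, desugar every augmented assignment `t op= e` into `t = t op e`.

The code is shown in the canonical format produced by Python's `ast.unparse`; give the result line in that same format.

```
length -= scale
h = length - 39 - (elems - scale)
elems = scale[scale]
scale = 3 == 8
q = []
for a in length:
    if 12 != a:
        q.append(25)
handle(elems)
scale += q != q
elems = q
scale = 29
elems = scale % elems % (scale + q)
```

scale = scale + (q != q)

Transformed code:
length = length - scale
h = length - 39 - (elems - scale)
elems = scale[scale]
scale = 3 == 8
q = [25 for a in length if 12 != a]
handle(elems)
scale = scale + (q != q)
elems = q
scale = 29
elems = scale % elems % (scale + q)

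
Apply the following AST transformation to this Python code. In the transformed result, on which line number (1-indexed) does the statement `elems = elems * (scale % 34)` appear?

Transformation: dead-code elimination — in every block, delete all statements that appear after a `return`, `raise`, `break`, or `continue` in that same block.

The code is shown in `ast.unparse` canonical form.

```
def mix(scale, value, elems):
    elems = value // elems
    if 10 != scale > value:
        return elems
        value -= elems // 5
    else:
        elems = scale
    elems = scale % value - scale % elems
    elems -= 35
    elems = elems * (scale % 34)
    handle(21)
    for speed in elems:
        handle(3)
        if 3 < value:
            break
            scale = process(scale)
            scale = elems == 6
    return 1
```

Transformed code:
def mix(scale, value, elems):
    elems = value // elems
    if 10 != scale > value:
        return elems
    else:
        elems = scale
    elems = scale % value - scale % elems
    elems -= 35
    elems = elems * (scale % 34)
    handle(21)
    for speed in elems:
        handle(3)
        if 3 < value:
            break
    return 1

9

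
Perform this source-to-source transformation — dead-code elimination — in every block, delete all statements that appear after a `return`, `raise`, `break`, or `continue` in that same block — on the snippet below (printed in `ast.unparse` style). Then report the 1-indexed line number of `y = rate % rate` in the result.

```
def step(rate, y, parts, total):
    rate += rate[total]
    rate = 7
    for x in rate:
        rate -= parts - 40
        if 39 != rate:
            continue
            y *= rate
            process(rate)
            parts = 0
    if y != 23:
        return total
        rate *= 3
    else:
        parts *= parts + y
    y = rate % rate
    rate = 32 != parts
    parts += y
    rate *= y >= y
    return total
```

12

Transformed code:
def step(rate, y, parts, total):
    rate += rate[total]
    rate = 7
    for x in rate:
        rate -= parts - 40
        if 39 != rate:
            continue
    if y != 23:
        return total
    else:
        parts *= parts + y
    y = rate % rate
    rate = 32 != parts
    parts += y
    rate *= y >= y
    return total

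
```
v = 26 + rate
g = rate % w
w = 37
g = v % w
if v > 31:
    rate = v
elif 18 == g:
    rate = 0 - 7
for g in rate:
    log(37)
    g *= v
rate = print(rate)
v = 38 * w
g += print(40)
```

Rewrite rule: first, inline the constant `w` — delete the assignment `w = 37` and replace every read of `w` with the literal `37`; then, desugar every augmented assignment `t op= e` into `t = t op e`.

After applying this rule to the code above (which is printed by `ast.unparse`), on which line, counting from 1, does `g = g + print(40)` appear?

Transformed code:
v = 26 + rate
g = rate % 37
g = v % 37
if v > 31:
    rate = v
elif 18 == g:
    rate = 0 - 7
for g in rate:
    log(37)
    g = g * v
rate = print(rate)
v = 38 * 37
g = g + print(40)

13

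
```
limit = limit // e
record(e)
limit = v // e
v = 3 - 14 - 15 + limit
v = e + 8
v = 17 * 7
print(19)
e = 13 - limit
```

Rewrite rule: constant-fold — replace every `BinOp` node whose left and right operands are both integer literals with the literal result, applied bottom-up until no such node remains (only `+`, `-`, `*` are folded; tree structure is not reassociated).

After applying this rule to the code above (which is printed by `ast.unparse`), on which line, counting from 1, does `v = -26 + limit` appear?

4

Transformed code:
limit = limit // e
record(e)
limit = v // e
v = -26 + limit
v = e + 8
v = 119
print(19)
e = 13 - limit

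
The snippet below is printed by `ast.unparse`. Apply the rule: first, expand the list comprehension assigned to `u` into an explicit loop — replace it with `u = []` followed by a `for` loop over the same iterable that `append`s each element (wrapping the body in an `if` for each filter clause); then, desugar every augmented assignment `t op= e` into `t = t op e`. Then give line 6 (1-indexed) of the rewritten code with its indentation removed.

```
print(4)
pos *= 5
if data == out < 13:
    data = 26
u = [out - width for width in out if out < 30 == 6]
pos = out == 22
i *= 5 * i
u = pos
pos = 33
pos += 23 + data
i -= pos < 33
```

for width in out:

Transformed code:
print(4)
pos = pos * 5
if data == out < 13:
    data = 26
u = []
for width in out:
    if out < 30 == 6:
        u.append(out - width)
pos = out == 22
i = i * (5 * i)
u = pos
pos = 33
pos = pos + (23 + data)
i = i - (pos < 33)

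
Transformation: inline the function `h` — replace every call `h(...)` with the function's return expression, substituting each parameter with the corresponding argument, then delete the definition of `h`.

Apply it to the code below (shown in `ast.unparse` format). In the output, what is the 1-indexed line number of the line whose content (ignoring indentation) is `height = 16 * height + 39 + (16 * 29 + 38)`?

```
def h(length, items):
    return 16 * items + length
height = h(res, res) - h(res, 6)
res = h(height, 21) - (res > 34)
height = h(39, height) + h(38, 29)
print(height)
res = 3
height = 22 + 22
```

3

Transformed code:
height = 16 * res + res - (16 * 6 + res)
res = 16 * 21 + height - (res > 34)
height = 16 * height + 39 + (16 * 29 + 38)
print(height)
res = 3
height = 22 + 22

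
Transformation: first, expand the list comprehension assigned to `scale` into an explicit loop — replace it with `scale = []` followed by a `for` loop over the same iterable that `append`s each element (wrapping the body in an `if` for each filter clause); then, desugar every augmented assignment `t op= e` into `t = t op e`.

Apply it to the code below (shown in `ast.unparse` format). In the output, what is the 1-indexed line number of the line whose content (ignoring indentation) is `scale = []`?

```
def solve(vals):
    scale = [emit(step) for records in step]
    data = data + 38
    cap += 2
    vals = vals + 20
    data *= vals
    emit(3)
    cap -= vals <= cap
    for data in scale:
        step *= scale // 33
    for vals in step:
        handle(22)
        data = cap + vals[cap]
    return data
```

2

Transformed code:
def solve(vals):
    scale = []
    for records in step:
        scale.append(emit(step))
    data = data + 38
    cap = cap + 2
    vals = vals + 20
    data = data * vals
    emit(3)
    cap = cap - (vals <= cap)
    for data in scale:
        step = step * (scale // 33)
    for vals in step:
        handle(22)
        data = cap + vals[cap]
    return data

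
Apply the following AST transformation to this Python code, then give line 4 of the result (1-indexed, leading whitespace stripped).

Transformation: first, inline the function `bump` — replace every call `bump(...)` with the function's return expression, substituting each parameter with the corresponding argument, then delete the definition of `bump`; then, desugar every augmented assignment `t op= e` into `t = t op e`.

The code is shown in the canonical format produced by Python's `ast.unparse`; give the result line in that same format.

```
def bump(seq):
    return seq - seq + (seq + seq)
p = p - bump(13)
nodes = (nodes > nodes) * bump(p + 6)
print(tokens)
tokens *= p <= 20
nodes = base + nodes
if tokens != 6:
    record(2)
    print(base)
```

tokens = tokens * (p <= 20)

Transformed code:
p = p - (13 - 13 + (13 + 13))
nodes = (nodes > nodes) * (p + 6 - (p + 6) + (p + 6 + (p + 6)))
print(tokens)
tokens = tokens * (p <= 20)
nodes = base + nodes
if tokens != 6:
    record(2)
    print(base)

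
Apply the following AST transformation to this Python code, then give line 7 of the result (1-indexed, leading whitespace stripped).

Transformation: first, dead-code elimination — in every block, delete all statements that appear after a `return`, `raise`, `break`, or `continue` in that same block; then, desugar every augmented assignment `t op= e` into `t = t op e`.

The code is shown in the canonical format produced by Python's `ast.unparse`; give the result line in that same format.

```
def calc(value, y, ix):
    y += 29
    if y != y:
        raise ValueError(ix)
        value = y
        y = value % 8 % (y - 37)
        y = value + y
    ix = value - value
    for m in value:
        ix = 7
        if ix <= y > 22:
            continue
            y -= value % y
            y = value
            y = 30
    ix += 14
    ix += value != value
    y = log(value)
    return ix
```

Transformed code:
def calc(value, y, ix):
    y = y + 29
    if y != y:
        raise ValueError(ix)
    ix = value - value
    for m in value:
        ix = 7
        if ix <= y > 22:
            continue
    ix = ix + 14
    ix = ix + (value != value)
    y = log(value)
    return ix

ix = 7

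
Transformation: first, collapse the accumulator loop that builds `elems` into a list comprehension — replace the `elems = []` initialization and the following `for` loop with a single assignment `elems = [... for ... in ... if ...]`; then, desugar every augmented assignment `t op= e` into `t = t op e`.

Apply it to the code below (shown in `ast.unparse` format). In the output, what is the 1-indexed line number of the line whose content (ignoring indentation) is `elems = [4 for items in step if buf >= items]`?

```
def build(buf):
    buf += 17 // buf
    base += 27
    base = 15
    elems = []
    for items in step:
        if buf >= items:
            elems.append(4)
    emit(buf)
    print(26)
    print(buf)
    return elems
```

Transformed code:
def build(buf):
    buf = buf + 17 // buf
    base = base + 27
    base = 15
    elems = [4 for items in step if buf >= items]
    emit(buf)
    print(26)
    print(buf)
    return elems

5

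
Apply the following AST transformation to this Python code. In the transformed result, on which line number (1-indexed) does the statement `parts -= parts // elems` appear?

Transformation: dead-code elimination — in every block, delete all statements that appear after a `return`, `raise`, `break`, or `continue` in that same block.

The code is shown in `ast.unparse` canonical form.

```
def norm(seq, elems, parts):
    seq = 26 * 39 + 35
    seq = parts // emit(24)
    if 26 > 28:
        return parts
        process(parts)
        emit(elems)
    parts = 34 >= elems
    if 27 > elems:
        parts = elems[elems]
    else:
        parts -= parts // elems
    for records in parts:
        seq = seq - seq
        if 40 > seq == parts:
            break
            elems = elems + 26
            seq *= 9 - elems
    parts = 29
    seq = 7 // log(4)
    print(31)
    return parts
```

10

Transformed code:
def norm(seq, elems, parts):
    seq = 26 * 39 + 35
    seq = parts // emit(24)
    if 26 > 28:
        return parts
    parts = 34 >= elems
    if 27 > elems:
        parts = elems[elems]
    else:
        parts -= parts // elems
    for records in parts:
        seq = seq - seq
        if 40 > seq == parts:
            break
    parts = 29
    seq = 7 // log(4)
    print(31)
    return parts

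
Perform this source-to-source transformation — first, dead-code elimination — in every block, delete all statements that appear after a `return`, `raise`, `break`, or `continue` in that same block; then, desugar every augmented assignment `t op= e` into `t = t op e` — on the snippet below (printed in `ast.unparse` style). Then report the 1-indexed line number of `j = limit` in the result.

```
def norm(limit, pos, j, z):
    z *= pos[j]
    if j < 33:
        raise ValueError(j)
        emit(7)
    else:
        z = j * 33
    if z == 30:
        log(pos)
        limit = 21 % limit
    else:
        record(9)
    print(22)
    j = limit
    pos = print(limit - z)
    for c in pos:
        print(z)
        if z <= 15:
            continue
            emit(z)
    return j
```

Transformed code:
def norm(limit, pos, j, z):
    z = z * pos[j]
    if j < 33:
        raise ValueError(j)
    else:
        z = j * 33
    if z == 30:
        log(pos)
        limit = 21 % limit
    else:
        record(9)
    print(22)
    j = limit
    pos = print(limit - z)
    for c in pos:
        print(z)
        if z <= 15:
            continue
    return j

13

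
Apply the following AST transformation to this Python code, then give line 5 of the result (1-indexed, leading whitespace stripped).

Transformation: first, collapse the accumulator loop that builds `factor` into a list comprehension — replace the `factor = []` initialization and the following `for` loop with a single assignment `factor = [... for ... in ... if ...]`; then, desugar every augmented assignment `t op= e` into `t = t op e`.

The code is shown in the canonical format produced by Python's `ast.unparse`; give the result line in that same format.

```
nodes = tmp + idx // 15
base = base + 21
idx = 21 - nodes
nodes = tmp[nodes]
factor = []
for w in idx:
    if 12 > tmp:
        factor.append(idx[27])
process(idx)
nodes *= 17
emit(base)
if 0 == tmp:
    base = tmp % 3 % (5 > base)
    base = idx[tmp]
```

Transformed code:
nodes = tmp + idx // 15
base = base + 21
idx = 21 - nodes
nodes = tmp[nodes]
factor = [idx[27] for w in idx if 12 > tmp]
process(idx)
nodes = nodes * 17
emit(base)
if 0 == tmp:
    base = tmp % 3 % (5 > base)
    base = idx[tmp]

factor = [idx[27] for w in idx if 12 > tmp]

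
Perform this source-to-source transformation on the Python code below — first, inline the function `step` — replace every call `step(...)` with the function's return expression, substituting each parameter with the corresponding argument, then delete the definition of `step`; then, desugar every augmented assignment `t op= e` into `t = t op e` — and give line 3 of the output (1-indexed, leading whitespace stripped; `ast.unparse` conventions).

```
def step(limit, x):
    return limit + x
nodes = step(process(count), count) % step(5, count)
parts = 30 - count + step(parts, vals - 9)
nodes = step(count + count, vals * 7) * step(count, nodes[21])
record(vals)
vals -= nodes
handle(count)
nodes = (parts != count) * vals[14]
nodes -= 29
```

nodes = (count + count + vals * 7) * (count + nodes[21])

Transformed code:
nodes = (process(count) + count) % (5 + count)
parts = 30 - count + (parts + (vals - 9))
nodes = (count + count + vals * 7) * (count + nodes[21])
record(vals)
vals = vals - nodes
handle(count)
nodes = (parts != count) * vals[14]
nodes = nodes - 29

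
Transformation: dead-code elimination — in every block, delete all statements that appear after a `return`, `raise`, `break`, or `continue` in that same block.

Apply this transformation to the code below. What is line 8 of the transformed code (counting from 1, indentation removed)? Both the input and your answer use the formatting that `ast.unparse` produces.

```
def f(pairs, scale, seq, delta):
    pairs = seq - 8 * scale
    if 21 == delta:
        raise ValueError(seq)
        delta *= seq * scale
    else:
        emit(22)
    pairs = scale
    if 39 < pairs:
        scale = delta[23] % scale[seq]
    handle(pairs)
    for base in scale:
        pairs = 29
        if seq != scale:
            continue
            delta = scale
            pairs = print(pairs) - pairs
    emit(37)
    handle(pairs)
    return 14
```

if 39 < pairs:

Transformed code:
def f(pairs, scale, seq, delta):
    pairs = seq - 8 * scale
    if 21 == delta:
        raise ValueError(seq)
    else:
        emit(22)
    pairs = scale
    if 39 < pairs:
        scale = delta[23] % scale[seq]
    handle(pairs)
    for base in scale:
        pairs = 29
        if seq != scale:
            continue
    emit(37)
    handle(pairs)
    return 14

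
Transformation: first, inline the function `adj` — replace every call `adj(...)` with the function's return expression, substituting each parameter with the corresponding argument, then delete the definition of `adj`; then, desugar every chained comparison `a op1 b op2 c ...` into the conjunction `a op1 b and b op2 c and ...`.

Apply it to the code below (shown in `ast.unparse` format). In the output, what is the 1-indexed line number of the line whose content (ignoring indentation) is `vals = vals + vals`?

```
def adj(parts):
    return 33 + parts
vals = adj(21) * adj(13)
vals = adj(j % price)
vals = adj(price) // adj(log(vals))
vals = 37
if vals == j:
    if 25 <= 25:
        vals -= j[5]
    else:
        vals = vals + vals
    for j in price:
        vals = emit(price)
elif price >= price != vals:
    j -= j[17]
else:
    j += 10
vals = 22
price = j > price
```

9

Transformed code:
vals = (33 + 21) * (33 + 13)
vals = 33 + j % price
vals = (33 + price) // (33 + log(vals))
vals = 37
if vals == j:
    if 25 <= 25:
        vals -= j[5]
    else:
        vals = vals + vals
    for j in price:
        vals = emit(price)
elif price >= price and price != vals:
    j -= j[17]
else:
    j += 10
vals = 22
price = j > price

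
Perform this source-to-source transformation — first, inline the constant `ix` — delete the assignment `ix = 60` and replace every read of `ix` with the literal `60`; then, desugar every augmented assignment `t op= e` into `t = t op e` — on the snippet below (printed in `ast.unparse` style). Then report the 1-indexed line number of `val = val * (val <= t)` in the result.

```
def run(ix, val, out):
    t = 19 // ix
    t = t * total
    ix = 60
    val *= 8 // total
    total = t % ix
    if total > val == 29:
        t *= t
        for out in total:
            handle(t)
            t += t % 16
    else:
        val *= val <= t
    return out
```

Transformed code:
def run(ix, val, out):
    t = 19 // 60
    t = t * total
    val = val * (8 // total)
    total = t % 60
    if total > val == 29:
        t = t * t
        for out in total:
            handle(t)
            t = t + t % 16
    else:
        val = val * (val <= t)
    return out

12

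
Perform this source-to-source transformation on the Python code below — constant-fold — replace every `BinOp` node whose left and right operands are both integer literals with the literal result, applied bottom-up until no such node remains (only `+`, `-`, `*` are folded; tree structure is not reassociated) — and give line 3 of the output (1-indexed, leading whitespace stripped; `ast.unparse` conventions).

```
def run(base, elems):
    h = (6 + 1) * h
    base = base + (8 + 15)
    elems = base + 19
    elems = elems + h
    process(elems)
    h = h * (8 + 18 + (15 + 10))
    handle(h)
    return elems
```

Transformed code:
def run(base, elems):
    h = 7 * h
    base = base + 23
    elems = base + 19
    elems = elems + h
    process(elems)
    h = h * 51
    handle(h)
    return elems

base = base + 23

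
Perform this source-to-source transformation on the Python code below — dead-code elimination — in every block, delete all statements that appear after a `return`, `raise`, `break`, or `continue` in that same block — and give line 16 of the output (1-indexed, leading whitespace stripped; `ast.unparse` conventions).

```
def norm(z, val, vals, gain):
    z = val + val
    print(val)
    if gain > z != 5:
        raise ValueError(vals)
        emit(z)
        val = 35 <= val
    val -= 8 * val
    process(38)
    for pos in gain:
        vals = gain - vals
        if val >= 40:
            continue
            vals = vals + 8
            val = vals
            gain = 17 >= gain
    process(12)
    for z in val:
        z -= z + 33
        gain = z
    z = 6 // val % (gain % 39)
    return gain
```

Transformed code:
def norm(z, val, vals, gain):
    z = val + val
    print(val)
    if gain > z != 5:
        raise ValueError(vals)
    val -= 8 * val
    process(38)
    for pos in gain:
        vals = gain - vals
        if val >= 40:
            continue
    process(12)
    for z in val:
        z -= z + 33
        gain = z
    z = 6 // val % (gain % 39)
    return gain

z = 6 // val % (gain % 39)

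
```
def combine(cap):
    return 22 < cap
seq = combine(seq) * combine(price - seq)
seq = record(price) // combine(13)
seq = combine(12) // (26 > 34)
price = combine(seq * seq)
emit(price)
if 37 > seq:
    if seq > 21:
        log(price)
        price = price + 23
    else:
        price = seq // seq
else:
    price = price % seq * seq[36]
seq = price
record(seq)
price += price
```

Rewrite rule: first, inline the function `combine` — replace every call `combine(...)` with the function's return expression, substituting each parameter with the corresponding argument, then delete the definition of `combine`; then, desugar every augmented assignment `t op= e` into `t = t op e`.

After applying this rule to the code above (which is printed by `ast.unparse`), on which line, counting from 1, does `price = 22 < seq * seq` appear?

Transformed code:
seq = (22 < seq) * (22 < price - seq)
seq = record(price) // (22 < 13)
seq = (22 < 12) // (26 > 34)
price = 22 < seq * seq
emit(price)
if 37 > seq:
    if seq > 21:
        log(price)
        price = price + 23
    else:
        price = seq // seq
else:
    price = price % seq * seq[36]
seq = price
record(seq)
price = price + price

4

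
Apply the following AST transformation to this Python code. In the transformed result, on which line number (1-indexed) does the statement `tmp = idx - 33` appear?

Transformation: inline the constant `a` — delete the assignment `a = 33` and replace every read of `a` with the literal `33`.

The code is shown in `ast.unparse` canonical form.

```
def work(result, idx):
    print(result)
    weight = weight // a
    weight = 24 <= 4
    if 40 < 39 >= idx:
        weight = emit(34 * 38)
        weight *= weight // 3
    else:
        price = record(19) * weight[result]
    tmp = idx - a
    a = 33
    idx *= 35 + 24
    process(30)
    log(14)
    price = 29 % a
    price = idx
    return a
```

10

Transformed code:
def work(result, idx):
    print(result)
    weight = weight // 33
    weight = 24 <= 4
    if 40 < 39 >= idx:
        weight = emit(34 * 38)
        weight *= weight // 3
    else:
        price = record(19) * weight[result]
    tmp = idx - 33
    idx *= 35 + 24
    process(30)
    log(14)
    price = 29 % 33
    price = idx
    return 33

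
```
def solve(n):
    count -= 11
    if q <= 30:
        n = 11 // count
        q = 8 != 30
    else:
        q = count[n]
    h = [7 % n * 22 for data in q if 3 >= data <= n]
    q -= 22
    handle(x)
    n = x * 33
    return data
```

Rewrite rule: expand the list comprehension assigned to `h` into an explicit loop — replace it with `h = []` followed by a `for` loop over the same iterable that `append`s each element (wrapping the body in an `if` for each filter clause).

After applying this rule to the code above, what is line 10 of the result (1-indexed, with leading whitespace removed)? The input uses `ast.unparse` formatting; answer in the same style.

if 3 >= data <= n:

Transformed code:
def solve(n):
    count -= 11
    if q <= 30:
        n = 11 // count
        q = 8 != 30
    else:
        q = count[n]
    h = []
    for data in q:
        if 3 >= data <= n:
            h.append(7 % n * 22)
    q -= 22
    handle(x)
    n = x * 33
    return data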